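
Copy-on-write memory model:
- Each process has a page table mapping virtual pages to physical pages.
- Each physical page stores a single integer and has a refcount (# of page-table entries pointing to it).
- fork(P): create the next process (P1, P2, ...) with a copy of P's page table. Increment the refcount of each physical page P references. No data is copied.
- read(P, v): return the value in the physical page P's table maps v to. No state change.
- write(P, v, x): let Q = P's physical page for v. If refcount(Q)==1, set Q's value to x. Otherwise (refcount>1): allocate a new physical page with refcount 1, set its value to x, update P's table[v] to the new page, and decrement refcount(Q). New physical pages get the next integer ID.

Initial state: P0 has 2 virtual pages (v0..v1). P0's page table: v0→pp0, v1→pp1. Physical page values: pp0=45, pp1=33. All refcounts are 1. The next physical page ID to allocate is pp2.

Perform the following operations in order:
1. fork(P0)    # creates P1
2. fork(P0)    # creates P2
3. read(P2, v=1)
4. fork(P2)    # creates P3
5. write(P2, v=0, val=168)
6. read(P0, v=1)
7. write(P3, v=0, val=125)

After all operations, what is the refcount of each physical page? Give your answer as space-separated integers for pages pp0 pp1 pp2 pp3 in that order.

Op 1: fork(P0) -> P1. 2 ppages; refcounts: pp0:2 pp1:2
Op 2: fork(P0) -> P2. 2 ppages; refcounts: pp0:3 pp1:3
Op 3: read(P2, v1) -> 33. No state change.
Op 4: fork(P2) -> P3. 2 ppages; refcounts: pp0:4 pp1:4
Op 5: write(P2, v0, 168). refcount(pp0)=4>1 -> COPY to pp2. 3 ppages; refcounts: pp0:3 pp1:4 pp2:1
Op 6: read(P0, v1) -> 33. No state change.
Op 7: write(P3, v0, 125). refcount(pp0)=3>1 -> COPY to pp3. 4 ppages; refcounts: pp0:2 pp1:4 pp2:1 pp3:1

Answer: 2 4 1 1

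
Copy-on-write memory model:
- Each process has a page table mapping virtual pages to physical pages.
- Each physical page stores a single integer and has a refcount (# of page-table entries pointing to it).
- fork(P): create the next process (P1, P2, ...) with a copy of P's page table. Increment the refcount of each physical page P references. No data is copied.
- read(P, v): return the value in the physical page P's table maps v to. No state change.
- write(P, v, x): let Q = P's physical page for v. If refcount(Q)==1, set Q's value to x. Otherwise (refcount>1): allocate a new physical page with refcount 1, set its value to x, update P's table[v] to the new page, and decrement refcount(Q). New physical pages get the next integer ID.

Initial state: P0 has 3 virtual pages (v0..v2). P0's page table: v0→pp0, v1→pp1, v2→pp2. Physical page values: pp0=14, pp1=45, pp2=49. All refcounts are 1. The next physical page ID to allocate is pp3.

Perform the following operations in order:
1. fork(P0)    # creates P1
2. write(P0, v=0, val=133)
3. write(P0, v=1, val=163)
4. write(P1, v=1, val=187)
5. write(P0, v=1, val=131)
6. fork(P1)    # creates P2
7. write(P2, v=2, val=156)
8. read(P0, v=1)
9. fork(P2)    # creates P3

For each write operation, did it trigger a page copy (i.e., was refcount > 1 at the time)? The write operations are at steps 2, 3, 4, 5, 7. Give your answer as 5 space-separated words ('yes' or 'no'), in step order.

Op 1: fork(P0) -> P1. 3 ppages; refcounts: pp0:2 pp1:2 pp2:2
Op 2: write(P0, v0, 133). refcount(pp0)=2>1 -> COPY to pp3. 4 ppages; refcounts: pp0:1 pp1:2 pp2:2 pp3:1
Op 3: write(P0, v1, 163). refcount(pp1)=2>1 -> COPY to pp4. 5 ppages; refcounts: pp0:1 pp1:1 pp2:2 pp3:1 pp4:1
Op 4: write(P1, v1, 187). refcount(pp1)=1 -> write in place. 5 ppages; refcounts: pp0:1 pp1:1 pp2:2 pp3:1 pp4:1
Op 5: write(P0, v1, 131). refcount(pp4)=1 -> write in place. 5 ppages; refcounts: pp0:1 pp1:1 pp2:2 pp3:1 pp4:1
Op 6: fork(P1) -> P2. 5 ppages; refcounts: pp0:2 pp1:2 pp2:3 pp3:1 pp4:1
Op 7: write(P2, v2, 156). refcount(pp2)=3>1 -> COPY to pp5. 6 ppages; refcounts: pp0:2 pp1:2 pp2:2 pp3:1 pp4:1 pp5:1
Op 8: read(P0, v1) -> 131. No state change.
Op 9: fork(P2) -> P3. 6 ppages; refcounts: pp0:3 pp1:3 pp2:2 pp3:1 pp4:1 pp5:2

yes yes no no yes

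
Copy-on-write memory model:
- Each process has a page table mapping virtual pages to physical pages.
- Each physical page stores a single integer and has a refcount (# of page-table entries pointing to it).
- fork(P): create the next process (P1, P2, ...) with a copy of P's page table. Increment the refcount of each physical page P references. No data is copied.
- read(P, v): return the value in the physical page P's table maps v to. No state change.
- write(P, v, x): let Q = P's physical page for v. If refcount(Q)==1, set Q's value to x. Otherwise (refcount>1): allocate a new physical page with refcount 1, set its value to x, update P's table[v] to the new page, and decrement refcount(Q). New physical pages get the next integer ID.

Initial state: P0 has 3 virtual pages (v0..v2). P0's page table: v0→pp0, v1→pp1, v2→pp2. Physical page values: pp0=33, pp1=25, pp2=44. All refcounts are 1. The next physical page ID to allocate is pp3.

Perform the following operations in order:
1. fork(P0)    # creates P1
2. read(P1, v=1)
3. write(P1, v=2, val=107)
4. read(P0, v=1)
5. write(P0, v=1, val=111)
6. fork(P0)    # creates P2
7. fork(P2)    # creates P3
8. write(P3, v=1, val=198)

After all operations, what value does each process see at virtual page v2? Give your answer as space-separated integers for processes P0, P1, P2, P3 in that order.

Op 1: fork(P0) -> P1. 3 ppages; refcounts: pp0:2 pp1:2 pp2:2
Op 2: read(P1, v1) -> 25. No state change.
Op 3: write(P1, v2, 107). refcount(pp2)=2>1 -> COPY to pp3. 4 ppages; refcounts: pp0:2 pp1:2 pp2:1 pp3:1
Op 4: read(P0, v1) -> 25. No state change.
Op 5: write(P0, v1, 111). refcount(pp1)=2>1 -> COPY to pp4. 5 ppages; refcounts: pp0:2 pp1:1 pp2:1 pp3:1 pp4:1
Op 6: fork(P0) -> P2. 5 ppages; refcounts: pp0:3 pp1:1 pp2:2 pp3:1 pp4:2
Op 7: fork(P2) -> P3. 5 ppages; refcounts: pp0:4 pp1:1 pp2:3 pp3:1 pp4:3
Op 8: write(P3, v1, 198). refcount(pp4)=3>1 -> COPY to pp5. 6 ppages; refcounts: pp0:4 pp1:1 pp2:3 pp3:1 pp4:2 pp5:1
P0: v2 -> pp2 = 44
P1: v2 -> pp3 = 107
P2: v2 -> pp2 = 44
P3: v2 -> pp2 = 44

Answer: 44 107 44 44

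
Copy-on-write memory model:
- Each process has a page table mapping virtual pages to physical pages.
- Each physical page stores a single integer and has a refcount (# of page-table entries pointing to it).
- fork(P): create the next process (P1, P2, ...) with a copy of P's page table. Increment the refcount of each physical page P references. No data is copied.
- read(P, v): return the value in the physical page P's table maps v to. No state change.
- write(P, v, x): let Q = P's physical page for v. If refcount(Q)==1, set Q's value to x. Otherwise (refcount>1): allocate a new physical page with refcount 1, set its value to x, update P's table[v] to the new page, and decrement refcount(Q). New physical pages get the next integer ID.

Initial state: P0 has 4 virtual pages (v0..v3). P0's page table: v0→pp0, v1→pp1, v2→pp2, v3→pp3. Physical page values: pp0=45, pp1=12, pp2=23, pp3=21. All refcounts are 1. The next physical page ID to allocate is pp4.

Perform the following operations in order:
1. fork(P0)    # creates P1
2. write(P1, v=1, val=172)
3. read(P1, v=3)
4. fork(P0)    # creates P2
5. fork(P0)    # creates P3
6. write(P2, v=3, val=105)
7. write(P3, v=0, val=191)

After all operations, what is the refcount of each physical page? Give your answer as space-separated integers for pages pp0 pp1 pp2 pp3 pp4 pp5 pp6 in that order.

Answer: 3 3 4 3 1 1 1

Derivation:
Op 1: fork(P0) -> P1. 4 ppages; refcounts: pp0:2 pp1:2 pp2:2 pp3:2
Op 2: write(P1, v1, 172). refcount(pp1)=2>1 -> COPY to pp4. 5 ppages; refcounts: pp0:2 pp1:1 pp2:2 pp3:2 pp4:1
Op 3: read(P1, v3) -> 21. No state change.
Op 4: fork(P0) -> P2. 5 ppages; refcounts: pp0:3 pp1:2 pp2:3 pp3:3 pp4:1
Op 5: fork(P0) -> P3. 5 ppages; refcounts: pp0:4 pp1:3 pp2:4 pp3:4 pp4:1
Op 6: write(P2, v3, 105). refcount(pp3)=4>1 -> COPY to pp5. 6 ppages; refcounts: pp0:4 pp1:3 pp2:4 pp3:3 pp4:1 pp5:1
Op 7: write(P3, v0, 191). refcount(pp0)=4>1 -> COPY to pp6. 7 ppages; refcounts: pp0:3 pp1:3 pp2:4 pp3:3 pp4:1 pp5:1 pp6:1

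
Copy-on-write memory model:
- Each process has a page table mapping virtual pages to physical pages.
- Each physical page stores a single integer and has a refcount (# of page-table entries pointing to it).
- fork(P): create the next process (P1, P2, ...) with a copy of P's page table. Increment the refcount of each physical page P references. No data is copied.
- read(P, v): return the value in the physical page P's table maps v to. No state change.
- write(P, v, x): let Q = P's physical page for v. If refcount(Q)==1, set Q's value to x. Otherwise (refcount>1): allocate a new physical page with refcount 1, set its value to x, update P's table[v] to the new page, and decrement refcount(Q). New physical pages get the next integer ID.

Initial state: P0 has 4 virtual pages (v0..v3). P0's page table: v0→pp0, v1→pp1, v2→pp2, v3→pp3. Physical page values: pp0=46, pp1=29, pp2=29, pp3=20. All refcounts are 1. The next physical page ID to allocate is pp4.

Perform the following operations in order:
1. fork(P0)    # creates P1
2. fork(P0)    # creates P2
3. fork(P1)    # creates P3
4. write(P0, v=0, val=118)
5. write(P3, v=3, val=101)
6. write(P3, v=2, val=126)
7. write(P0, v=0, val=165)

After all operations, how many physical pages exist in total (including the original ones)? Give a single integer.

Answer: 7

Derivation:
Op 1: fork(P0) -> P1. 4 ppages; refcounts: pp0:2 pp1:2 pp2:2 pp3:2
Op 2: fork(P0) -> P2. 4 ppages; refcounts: pp0:3 pp1:3 pp2:3 pp3:3
Op 3: fork(P1) -> P3. 4 ppages; refcounts: pp0:4 pp1:4 pp2:4 pp3:4
Op 4: write(P0, v0, 118). refcount(pp0)=4>1 -> COPY to pp4. 5 ppages; refcounts: pp0:3 pp1:4 pp2:4 pp3:4 pp4:1
Op 5: write(P3, v3, 101). refcount(pp3)=4>1 -> COPY to pp5. 6 ppages; refcounts: pp0:3 pp1:4 pp2:4 pp3:3 pp4:1 pp5:1
Op 6: write(P3, v2, 126). refcount(pp2)=4>1 -> COPY to pp6. 7 ppages; refcounts: pp0:3 pp1:4 pp2:3 pp3:3 pp4:1 pp5:1 pp6:1
Op 7: write(P0, v0, 165). refcount(pp4)=1 -> write in place. 7 ppages; refcounts: pp0:3 pp1:4 pp2:3 pp3:3 pp4:1 pp5:1 pp6:1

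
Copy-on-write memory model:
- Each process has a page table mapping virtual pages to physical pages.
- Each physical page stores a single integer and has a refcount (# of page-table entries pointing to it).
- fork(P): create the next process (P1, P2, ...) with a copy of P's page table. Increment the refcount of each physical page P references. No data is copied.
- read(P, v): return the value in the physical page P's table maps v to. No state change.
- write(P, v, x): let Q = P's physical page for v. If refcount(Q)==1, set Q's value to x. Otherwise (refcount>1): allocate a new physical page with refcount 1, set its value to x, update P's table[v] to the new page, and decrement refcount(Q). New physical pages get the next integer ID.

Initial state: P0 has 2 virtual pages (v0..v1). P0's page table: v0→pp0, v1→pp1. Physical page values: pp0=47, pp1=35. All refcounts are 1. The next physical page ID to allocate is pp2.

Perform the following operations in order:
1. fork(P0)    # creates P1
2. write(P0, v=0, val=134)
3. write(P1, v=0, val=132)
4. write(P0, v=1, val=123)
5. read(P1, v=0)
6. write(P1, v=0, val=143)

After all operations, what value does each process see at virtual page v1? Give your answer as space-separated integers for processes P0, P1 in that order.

Answer: 123 35

Derivation:
Op 1: fork(P0) -> P1. 2 ppages; refcounts: pp0:2 pp1:2
Op 2: write(P0, v0, 134). refcount(pp0)=2>1 -> COPY to pp2. 3 ppages; refcounts: pp0:1 pp1:2 pp2:1
Op 3: write(P1, v0, 132). refcount(pp0)=1 -> write in place. 3 ppages; refcounts: pp0:1 pp1:2 pp2:1
Op 4: write(P0, v1, 123). refcount(pp1)=2>1 -> COPY to pp3. 4 ppages; refcounts: pp0:1 pp1:1 pp2:1 pp3:1
Op 5: read(P1, v0) -> 132. No state change.
Op 6: write(P1, v0, 143). refcount(pp0)=1 -> write in place. 4 ppages; refcounts: pp0:1 pp1:1 pp2:1 pp3:1
P0: v1 -> pp3 = 123
P1: v1 -> pp1 = 35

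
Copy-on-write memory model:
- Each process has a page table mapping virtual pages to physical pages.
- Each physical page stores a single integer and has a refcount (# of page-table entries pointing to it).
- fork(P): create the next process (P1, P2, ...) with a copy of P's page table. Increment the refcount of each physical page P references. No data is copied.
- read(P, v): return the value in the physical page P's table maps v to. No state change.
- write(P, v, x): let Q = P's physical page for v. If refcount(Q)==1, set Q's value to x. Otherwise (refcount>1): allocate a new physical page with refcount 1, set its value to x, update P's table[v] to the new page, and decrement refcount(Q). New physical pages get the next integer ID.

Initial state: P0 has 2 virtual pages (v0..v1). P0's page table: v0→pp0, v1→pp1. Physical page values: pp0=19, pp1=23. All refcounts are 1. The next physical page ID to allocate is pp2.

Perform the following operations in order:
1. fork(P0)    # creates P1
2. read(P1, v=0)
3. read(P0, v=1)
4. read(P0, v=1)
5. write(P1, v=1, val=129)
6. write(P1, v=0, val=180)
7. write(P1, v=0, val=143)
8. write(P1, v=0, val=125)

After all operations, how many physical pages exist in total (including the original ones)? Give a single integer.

Answer: 4

Derivation:
Op 1: fork(P0) -> P1. 2 ppages; refcounts: pp0:2 pp1:2
Op 2: read(P1, v0) -> 19. No state change.
Op 3: read(P0, v1) -> 23. No state change.
Op 4: read(P0, v1) -> 23. No state change.
Op 5: write(P1, v1, 129). refcount(pp1)=2>1 -> COPY to pp2. 3 ppages; refcounts: pp0:2 pp1:1 pp2:1
Op 6: write(P1, v0, 180). refcount(pp0)=2>1 -> COPY to pp3. 4 ppages; refcounts: pp0:1 pp1:1 pp2:1 pp3:1
Op 7: write(P1, v0, 143). refcount(pp3)=1 -> write in place. 4 ppages; refcounts: pp0:1 pp1:1 pp2:1 pp3:1
Op 8: write(P1, v0, 125). refcount(pp3)=1 -> write in place. 4 ppages; refcounts: pp0:1 pp1:1 pp2:1 pp3:1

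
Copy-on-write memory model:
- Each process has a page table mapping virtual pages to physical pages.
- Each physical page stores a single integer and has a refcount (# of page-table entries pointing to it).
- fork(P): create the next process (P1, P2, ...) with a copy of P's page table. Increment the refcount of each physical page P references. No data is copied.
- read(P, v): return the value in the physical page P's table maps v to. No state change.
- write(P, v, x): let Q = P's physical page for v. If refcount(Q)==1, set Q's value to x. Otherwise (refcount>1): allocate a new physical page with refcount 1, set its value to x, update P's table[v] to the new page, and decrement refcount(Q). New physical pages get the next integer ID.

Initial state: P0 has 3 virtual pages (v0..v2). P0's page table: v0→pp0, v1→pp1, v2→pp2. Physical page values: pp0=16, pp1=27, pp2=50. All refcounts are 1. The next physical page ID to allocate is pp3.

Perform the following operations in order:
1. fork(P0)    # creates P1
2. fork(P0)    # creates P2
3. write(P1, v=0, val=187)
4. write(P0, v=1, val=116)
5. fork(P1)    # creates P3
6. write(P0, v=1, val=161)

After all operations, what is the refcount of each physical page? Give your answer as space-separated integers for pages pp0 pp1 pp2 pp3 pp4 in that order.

Op 1: fork(P0) -> P1. 3 ppages; refcounts: pp0:2 pp1:2 pp2:2
Op 2: fork(P0) -> P2. 3 ppages; refcounts: pp0:3 pp1:3 pp2:3
Op 3: write(P1, v0, 187). refcount(pp0)=3>1 -> COPY to pp3. 4 ppages; refcounts: pp0:2 pp1:3 pp2:3 pp3:1
Op 4: write(P0, v1, 116). refcount(pp1)=3>1 -> COPY to pp4. 5 ppages; refcounts: pp0:2 pp1:2 pp2:3 pp3:1 pp4:1
Op 5: fork(P1) -> P3. 5 ppages; refcounts: pp0:2 pp1:3 pp2:4 pp3:2 pp4:1
Op 6: write(P0, v1, 161). refcount(pp4)=1 -> write in place. 5 ppages; refcounts: pp0:2 pp1:3 pp2:4 pp3:2 pp4:1

Answer: 2 3 4 2 1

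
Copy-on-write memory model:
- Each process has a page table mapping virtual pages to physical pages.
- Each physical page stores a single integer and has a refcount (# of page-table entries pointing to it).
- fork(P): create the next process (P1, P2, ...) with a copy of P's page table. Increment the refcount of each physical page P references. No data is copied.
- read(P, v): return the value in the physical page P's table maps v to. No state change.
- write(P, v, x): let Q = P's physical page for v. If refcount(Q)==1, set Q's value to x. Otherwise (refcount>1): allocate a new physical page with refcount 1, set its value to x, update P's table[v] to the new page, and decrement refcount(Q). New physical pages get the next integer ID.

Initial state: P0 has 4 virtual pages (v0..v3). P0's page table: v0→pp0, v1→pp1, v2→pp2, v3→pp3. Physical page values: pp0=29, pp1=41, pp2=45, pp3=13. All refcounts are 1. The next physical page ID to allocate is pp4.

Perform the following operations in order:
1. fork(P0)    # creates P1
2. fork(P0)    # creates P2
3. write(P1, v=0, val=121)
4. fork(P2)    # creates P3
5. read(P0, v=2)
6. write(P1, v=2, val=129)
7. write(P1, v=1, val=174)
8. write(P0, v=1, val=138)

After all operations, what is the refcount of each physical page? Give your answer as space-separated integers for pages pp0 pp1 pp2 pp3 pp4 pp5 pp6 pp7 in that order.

Answer: 3 2 3 4 1 1 1 1

Derivation:
Op 1: fork(P0) -> P1. 4 ppages; refcounts: pp0:2 pp1:2 pp2:2 pp3:2
Op 2: fork(P0) -> P2. 4 ppages; refcounts: pp0:3 pp1:3 pp2:3 pp3:3
Op 3: write(P1, v0, 121). refcount(pp0)=3>1 -> COPY to pp4. 5 ppages; refcounts: pp0:2 pp1:3 pp2:3 pp3:3 pp4:1
Op 4: fork(P2) -> P3. 5 ppages; refcounts: pp0:3 pp1:4 pp2:4 pp3:4 pp4:1
Op 5: read(P0, v2) -> 45. No state change.
Op 6: write(P1, v2, 129). refcount(pp2)=4>1 -> COPY to pp5. 6 ppages; refcounts: pp0:3 pp1:4 pp2:3 pp3:4 pp4:1 pp5:1
Op 7: write(P1, v1, 174). refcount(pp1)=4>1 -> COPY to pp6. 7 ppages; refcounts: pp0:3 pp1:3 pp2:3 pp3:4 pp4:1 pp5:1 pp6:1
Op 8: write(P0, v1, 138). refcount(pp1)=3>1 -> COPY to pp7. 8 ppages; refcounts: pp0:3 pp1:2 pp2:3 pp3:4 pp4:1 pp5:1 pp6:1 pp7:1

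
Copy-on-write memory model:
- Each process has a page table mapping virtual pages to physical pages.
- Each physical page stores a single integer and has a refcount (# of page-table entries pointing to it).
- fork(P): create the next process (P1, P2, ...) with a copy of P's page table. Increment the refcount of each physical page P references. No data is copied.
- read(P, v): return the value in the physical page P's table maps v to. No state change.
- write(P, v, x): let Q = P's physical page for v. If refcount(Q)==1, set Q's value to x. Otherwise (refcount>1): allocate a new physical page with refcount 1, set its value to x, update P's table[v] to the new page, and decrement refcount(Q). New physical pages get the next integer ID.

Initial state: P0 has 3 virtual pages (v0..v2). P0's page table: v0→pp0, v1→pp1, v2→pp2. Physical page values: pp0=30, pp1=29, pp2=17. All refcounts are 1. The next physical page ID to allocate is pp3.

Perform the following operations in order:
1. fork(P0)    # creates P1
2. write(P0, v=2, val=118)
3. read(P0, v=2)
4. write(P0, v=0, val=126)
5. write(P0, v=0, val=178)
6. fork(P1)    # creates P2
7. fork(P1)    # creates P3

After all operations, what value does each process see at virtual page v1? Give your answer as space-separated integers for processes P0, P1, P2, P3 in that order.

Op 1: fork(P0) -> P1. 3 ppages; refcounts: pp0:2 pp1:2 pp2:2
Op 2: write(P0, v2, 118). refcount(pp2)=2>1 -> COPY to pp3. 4 ppages; refcounts: pp0:2 pp1:2 pp2:1 pp3:1
Op 3: read(P0, v2) -> 118. No state change.
Op 4: write(P0, v0, 126). refcount(pp0)=2>1 -> COPY to pp4. 5 ppages; refcounts: pp0:1 pp1:2 pp2:1 pp3:1 pp4:1
Op 5: write(P0, v0, 178). refcount(pp4)=1 -> write in place. 5 ppages; refcounts: pp0:1 pp1:2 pp2:1 pp3:1 pp4:1
Op 6: fork(P1) -> P2. 5 ppages; refcounts: pp0:2 pp1:3 pp2:2 pp3:1 pp4:1
Op 7: fork(P1) -> P3. 5 ppages; refcounts: pp0:3 pp1:4 pp2:3 pp3:1 pp4:1
P0: v1 -> pp1 = 29
P1: v1 -> pp1 = 29
P2: v1 -> pp1 = 29
P3: v1 -> pp1 = 29

Answer: 29 29 29 29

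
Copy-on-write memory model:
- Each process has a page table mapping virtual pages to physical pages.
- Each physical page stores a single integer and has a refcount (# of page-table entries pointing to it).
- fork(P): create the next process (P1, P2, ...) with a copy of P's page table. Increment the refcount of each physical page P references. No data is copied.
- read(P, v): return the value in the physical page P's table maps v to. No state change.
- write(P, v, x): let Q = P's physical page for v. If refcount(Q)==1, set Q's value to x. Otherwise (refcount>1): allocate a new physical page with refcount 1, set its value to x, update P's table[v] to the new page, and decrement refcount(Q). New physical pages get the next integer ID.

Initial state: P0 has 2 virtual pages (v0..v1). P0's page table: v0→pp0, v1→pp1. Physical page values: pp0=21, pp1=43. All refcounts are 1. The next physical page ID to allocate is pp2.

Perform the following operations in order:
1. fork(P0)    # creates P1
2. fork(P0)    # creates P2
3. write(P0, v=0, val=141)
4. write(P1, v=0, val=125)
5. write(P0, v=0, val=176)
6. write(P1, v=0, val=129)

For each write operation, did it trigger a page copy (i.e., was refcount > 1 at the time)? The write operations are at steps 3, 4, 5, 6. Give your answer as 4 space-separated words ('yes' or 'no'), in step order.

Op 1: fork(P0) -> P1. 2 ppages; refcounts: pp0:2 pp1:2
Op 2: fork(P0) -> P2. 2 ppages; refcounts: pp0:3 pp1:3
Op 3: write(P0, v0, 141). refcount(pp0)=3>1 -> COPY to pp2. 3 ppages; refcounts: pp0:2 pp1:3 pp2:1
Op 4: write(P1, v0, 125). refcount(pp0)=2>1 -> COPY to pp3. 4 ppages; refcounts: pp0:1 pp1:3 pp2:1 pp3:1
Op 5: write(P0, v0, 176). refcount(pp2)=1 -> write in place. 4 ppages; refcounts: pp0:1 pp1:3 pp2:1 pp3:1
Op 6: write(P1, v0, 129). refcount(pp3)=1 -> write in place. 4 ppages; refcounts: pp0:1 pp1:3 pp2:1 pp3:1

yes yes no no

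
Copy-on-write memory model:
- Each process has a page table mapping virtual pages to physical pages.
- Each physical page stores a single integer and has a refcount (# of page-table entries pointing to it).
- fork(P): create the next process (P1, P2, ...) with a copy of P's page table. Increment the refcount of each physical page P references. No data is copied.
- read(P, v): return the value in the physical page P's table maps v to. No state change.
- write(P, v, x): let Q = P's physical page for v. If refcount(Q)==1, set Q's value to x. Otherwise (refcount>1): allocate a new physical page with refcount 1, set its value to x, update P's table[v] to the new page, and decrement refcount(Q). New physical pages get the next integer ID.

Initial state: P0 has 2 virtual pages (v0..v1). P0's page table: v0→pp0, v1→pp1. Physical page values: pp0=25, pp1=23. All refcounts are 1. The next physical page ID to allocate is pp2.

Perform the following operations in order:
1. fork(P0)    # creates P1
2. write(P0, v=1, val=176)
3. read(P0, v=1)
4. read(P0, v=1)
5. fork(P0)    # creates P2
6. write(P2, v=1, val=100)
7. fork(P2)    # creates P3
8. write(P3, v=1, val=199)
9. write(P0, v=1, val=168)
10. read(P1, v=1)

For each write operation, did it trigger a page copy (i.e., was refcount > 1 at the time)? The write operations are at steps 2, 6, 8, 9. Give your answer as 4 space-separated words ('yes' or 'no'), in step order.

Op 1: fork(P0) -> P1. 2 ppages; refcounts: pp0:2 pp1:2
Op 2: write(P0, v1, 176). refcount(pp1)=2>1 -> COPY to pp2. 3 ppages; refcounts: pp0:2 pp1:1 pp2:1
Op 3: read(P0, v1) -> 176. No state change.
Op 4: read(P0, v1) -> 176. No state change.
Op 5: fork(P0) -> P2. 3 ppages; refcounts: pp0:3 pp1:1 pp2:2
Op 6: write(P2, v1, 100). refcount(pp2)=2>1 -> COPY to pp3. 4 ppages; refcounts: pp0:3 pp1:1 pp2:1 pp3:1
Op 7: fork(P2) -> P3. 4 ppages; refcounts: pp0:4 pp1:1 pp2:1 pp3:2
Op 8: write(P3, v1, 199). refcount(pp3)=2>1 -> COPY to pp4. 5 ppages; refcounts: pp0:4 pp1:1 pp2:1 pp3:1 pp4:1
Op 9: write(P0, v1, 168). refcount(pp2)=1 -> write in place. 5 ppages; refcounts: pp0:4 pp1:1 pp2:1 pp3:1 pp4:1
Op 10: read(P1, v1) -> 23. No state change.

yes yes yes no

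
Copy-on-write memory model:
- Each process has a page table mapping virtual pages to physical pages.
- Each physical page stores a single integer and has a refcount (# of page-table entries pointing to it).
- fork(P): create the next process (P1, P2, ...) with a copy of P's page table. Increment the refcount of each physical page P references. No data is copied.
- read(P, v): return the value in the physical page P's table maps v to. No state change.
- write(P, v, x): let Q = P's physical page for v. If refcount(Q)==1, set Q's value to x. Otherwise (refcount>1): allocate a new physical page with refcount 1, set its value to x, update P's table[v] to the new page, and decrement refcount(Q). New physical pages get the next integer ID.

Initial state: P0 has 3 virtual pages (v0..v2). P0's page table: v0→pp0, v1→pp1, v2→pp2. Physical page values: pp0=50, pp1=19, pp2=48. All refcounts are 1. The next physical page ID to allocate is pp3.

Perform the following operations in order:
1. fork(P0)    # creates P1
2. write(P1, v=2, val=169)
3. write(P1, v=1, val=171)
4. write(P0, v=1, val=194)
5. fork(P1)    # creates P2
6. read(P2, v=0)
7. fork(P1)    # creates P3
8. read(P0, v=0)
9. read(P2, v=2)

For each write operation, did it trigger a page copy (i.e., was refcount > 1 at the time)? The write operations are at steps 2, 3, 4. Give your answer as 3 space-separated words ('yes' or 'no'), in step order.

Op 1: fork(P0) -> P1. 3 ppages; refcounts: pp0:2 pp1:2 pp2:2
Op 2: write(P1, v2, 169). refcount(pp2)=2>1 -> COPY to pp3. 4 ppages; refcounts: pp0:2 pp1:2 pp2:1 pp3:1
Op 3: write(P1, v1, 171). refcount(pp1)=2>1 -> COPY to pp4. 5 ppages; refcounts: pp0:2 pp1:1 pp2:1 pp3:1 pp4:1
Op 4: write(P0, v1, 194). refcount(pp1)=1 -> write in place. 5 ppages; refcounts: pp0:2 pp1:1 pp2:1 pp3:1 pp4:1
Op 5: fork(P1) -> P2. 5 ppages; refcounts: pp0:3 pp1:1 pp2:1 pp3:2 pp4:2
Op 6: read(P2, v0) -> 50. No state change.
Op 7: fork(P1) -> P3. 5 ppages; refcounts: pp0:4 pp1:1 pp2:1 pp3:3 pp4:3
Op 8: read(P0, v0) -> 50. No state change.
Op 9: read(P2, v2) -> 169. No state change.

yes yes no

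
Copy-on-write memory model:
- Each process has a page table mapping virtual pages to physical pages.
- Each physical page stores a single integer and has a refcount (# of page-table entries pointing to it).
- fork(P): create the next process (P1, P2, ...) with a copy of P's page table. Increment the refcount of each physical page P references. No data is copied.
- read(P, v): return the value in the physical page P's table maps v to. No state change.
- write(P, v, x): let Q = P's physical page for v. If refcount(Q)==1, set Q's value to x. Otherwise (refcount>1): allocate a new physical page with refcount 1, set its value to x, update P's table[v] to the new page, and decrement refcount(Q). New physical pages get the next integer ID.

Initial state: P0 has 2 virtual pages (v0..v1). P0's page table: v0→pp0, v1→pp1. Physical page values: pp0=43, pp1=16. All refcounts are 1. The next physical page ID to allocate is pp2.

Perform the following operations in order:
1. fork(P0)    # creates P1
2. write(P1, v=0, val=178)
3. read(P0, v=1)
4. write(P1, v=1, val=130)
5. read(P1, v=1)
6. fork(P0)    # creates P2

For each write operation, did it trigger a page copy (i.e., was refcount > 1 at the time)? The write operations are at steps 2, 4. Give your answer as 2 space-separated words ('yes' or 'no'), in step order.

Op 1: fork(P0) -> P1. 2 ppages; refcounts: pp0:2 pp1:2
Op 2: write(P1, v0, 178). refcount(pp0)=2>1 -> COPY to pp2. 3 ppages; refcounts: pp0:1 pp1:2 pp2:1
Op 3: read(P0, v1) -> 16. No state change.
Op 4: write(P1, v1, 130). refcount(pp1)=2>1 -> COPY to pp3. 4 ppages; refcounts: pp0:1 pp1:1 pp2:1 pp3:1
Op 5: read(P1, v1) -> 130. No state change.
Op 6: fork(P0) -> P2. 4 ppages; refcounts: pp0:2 pp1:2 pp2:1 pp3:1

yes yes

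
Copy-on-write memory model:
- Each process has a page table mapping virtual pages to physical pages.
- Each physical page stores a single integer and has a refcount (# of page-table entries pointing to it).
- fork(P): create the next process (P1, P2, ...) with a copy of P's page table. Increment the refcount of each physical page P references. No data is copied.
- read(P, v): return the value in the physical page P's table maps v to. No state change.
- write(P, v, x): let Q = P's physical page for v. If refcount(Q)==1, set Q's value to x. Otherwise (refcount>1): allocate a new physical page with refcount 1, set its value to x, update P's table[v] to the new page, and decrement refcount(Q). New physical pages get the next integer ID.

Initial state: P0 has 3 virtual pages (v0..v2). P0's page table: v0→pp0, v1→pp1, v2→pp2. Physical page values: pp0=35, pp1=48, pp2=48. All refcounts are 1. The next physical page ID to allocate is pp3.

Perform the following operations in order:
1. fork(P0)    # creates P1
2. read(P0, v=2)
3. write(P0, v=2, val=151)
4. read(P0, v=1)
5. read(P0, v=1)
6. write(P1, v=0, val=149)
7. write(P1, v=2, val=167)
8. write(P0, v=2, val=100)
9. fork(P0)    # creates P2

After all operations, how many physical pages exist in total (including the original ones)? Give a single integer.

Op 1: fork(P0) -> P1. 3 ppages; refcounts: pp0:2 pp1:2 pp2:2
Op 2: read(P0, v2) -> 48. No state change.
Op 3: write(P0, v2, 151). refcount(pp2)=2>1 -> COPY to pp3. 4 ppages; refcounts: pp0:2 pp1:2 pp2:1 pp3:1
Op 4: read(P0, v1) -> 48. No state change.
Op 5: read(P0, v1) -> 48. No state change.
Op 6: write(P1, v0, 149). refcount(pp0)=2>1 -> COPY to pp4. 5 ppages; refcounts: pp0:1 pp1:2 pp2:1 pp3:1 pp4:1
Op 7: write(P1, v2, 167). refcount(pp2)=1 -> write in place. 5 ppages; refcounts: pp0:1 pp1:2 pp2:1 pp3:1 pp4:1
Op 8: write(P0, v2, 100). refcount(pp3)=1 -> write in place. 5 ppages; refcounts: pp0:1 pp1:2 pp2:1 pp3:1 pp4:1
Op 9: fork(P0) -> P2. 5 ppages; refcounts: pp0:2 pp1:3 pp2:1 pp3:2 pp4:1

Answer: 5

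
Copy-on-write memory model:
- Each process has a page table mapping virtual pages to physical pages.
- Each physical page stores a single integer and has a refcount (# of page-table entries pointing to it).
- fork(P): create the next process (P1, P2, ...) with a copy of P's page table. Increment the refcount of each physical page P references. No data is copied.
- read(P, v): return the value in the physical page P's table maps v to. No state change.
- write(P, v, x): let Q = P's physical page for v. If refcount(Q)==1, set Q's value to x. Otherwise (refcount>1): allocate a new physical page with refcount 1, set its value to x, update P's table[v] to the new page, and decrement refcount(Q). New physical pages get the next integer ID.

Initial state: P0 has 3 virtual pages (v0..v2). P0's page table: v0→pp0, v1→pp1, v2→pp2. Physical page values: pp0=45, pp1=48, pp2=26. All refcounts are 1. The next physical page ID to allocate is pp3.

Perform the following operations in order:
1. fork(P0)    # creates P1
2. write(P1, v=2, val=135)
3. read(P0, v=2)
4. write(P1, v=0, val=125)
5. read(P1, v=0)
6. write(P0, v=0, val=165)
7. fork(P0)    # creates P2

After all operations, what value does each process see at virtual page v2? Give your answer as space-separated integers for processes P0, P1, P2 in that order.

Answer: 26 135 26

Derivation:
Op 1: fork(P0) -> P1. 3 ppages; refcounts: pp0:2 pp1:2 pp2:2
Op 2: write(P1, v2, 135). refcount(pp2)=2>1 -> COPY to pp3. 4 ppages; refcounts: pp0:2 pp1:2 pp2:1 pp3:1
Op 3: read(P0, v2) -> 26. No state change.
Op 4: write(P1, v0, 125). refcount(pp0)=2>1 -> COPY to pp4. 5 ppages; refcounts: pp0:1 pp1:2 pp2:1 pp3:1 pp4:1
Op 5: read(P1, v0) -> 125. No state change.
Op 6: write(P0, v0, 165). refcount(pp0)=1 -> write in place. 5 ppages; refcounts: pp0:1 pp1:2 pp2:1 pp3:1 pp4:1
Op 7: fork(P0) -> P2. 5 ppages; refcounts: pp0:2 pp1:3 pp2:2 pp3:1 pp4:1
P0: v2 -> pp2 = 26
P1: v2 -> pp3 = 135
P2: v2 -> pp2 = 26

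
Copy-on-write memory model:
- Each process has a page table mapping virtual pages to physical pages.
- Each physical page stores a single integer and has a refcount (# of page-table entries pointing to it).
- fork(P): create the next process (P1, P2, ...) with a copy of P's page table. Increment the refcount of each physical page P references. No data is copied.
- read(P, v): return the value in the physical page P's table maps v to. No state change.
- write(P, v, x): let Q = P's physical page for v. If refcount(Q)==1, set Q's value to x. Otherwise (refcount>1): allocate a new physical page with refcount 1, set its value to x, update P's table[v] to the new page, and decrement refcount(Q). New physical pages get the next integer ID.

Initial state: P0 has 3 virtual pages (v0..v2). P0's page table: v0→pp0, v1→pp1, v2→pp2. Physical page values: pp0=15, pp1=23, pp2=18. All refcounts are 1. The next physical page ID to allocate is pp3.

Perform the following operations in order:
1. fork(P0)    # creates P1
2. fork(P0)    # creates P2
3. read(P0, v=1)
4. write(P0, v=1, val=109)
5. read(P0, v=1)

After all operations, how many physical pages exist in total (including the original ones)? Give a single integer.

Answer: 4

Derivation:
Op 1: fork(P0) -> P1. 3 ppages; refcounts: pp0:2 pp1:2 pp2:2
Op 2: fork(P0) -> P2. 3 ppages; refcounts: pp0:3 pp1:3 pp2:3
Op 3: read(P0, v1) -> 23. No state change.
Op 4: write(P0, v1, 109). refcount(pp1)=3>1 -> COPY to pp3. 4 ppages; refcounts: pp0:3 pp1:2 pp2:3 pp3:1
Op 5: read(P0, v1) -> 109. No state change.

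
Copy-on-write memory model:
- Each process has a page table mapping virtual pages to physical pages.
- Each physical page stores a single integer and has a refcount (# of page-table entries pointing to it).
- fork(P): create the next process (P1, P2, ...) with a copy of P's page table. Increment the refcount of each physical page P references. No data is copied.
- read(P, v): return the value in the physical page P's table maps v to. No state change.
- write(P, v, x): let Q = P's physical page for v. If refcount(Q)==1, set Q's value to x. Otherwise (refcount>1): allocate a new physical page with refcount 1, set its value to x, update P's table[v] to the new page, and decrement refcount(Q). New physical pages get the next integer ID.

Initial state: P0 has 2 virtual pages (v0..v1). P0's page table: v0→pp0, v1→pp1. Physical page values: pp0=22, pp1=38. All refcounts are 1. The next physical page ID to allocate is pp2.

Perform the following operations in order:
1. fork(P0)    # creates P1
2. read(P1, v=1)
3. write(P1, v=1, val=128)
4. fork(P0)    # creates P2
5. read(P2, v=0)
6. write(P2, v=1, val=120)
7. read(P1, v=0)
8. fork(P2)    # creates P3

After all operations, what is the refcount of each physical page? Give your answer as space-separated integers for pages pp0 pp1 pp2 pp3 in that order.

Op 1: fork(P0) -> P1. 2 ppages; refcounts: pp0:2 pp1:2
Op 2: read(P1, v1) -> 38. No state change.
Op 3: write(P1, v1, 128). refcount(pp1)=2>1 -> COPY to pp2. 3 ppages; refcounts: pp0:2 pp1:1 pp2:1
Op 4: fork(P0) -> P2. 3 ppages; refcounts: pp0:3 pp1:2 pp2:1
Op 5: read(P2, v0) -> 22. No state change.
Op 6: write(P2, v1, 120). refcount(pp1)=2>1 -> COPY to pp3. 4 ppages; refcounts: pp0:3 pp1:1 pp2:1 pp3:1
Op 7: read(P1, v0) -> 22. No state change.
Op 8: fork(P2) -> P3. 4 ppages; refcounts: pp0:4 pp1:1 pp2:1 pp3:2

Answer: 4 1 1 2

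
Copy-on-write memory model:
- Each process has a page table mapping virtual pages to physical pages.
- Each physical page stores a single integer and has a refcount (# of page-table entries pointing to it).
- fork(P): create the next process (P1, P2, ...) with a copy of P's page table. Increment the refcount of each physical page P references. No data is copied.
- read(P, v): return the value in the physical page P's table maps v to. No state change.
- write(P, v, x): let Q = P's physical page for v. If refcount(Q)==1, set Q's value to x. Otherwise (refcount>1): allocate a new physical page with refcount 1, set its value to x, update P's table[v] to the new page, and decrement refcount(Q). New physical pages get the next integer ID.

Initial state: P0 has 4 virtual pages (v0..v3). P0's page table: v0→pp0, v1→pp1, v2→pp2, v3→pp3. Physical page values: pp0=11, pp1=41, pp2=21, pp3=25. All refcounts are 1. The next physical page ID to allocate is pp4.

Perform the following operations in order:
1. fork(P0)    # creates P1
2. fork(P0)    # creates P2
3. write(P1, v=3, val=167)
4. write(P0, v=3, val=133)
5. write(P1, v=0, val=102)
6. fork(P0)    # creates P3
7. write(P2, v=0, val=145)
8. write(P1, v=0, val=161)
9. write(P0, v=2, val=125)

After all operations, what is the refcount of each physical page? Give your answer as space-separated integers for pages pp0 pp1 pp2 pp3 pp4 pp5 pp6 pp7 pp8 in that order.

Op 1: fork(P0) -> P1. 4 ppages; refcounts: pp0:2 pp1:2 pp2:2 pp3:2
Op 2: fork(P0) -> P2. 4 ppages; refcounts: pp0:3 pp1:3 pp2:3 pp3:3
Op 3: write(P1, v3, 167). refcount(pp3)=3>1 -> COPY to pp4. 5 ppages; refcounts: pp0:3 pp1:3 pp2:3 pp3:2 pp4:1
Op 4: write(P0, v3, 133). refcount(pp3)=2>1 -> COPY to pp5. 6 ppages; refcounts: pp0:3 pp1:3 pp2:3 pp3:1 pp4:1 pp5:1
Op 5: write(P1, v0, 102). refcount(pp0)=3>1 -> COPY to pp6. 7 ppages; refcounts: pp0:2 pp1:3 pp2:3 pp3:1 pp4:1 pp5:1 pp6:1
Op 6: fork(P0) -> P3. 7 ppages; refcounts: pp0:3 pp1:4 pp2:4 pp3:1 pp4:1 pp5:2 pp6:1
Op 7: write(P2, v0, 145). refcount(pp0)=3>1 -> COPY to pp7. 8 ppages; refcounts: pp0:2 pp1:4 pp2:4 pp3:1 pp4:1 pp5:2 pp6:1 pp7:1
Op 8: write(P1, v0, 161). refcount(pp6)=1 -> write in place. 8 ppages; refcounts: pp0:2 pp1:4 pp2:4 pp3:1 pp4:1 pp5:2 pp6:1 pp7:1
Op 9: write(P0, v2, 125). refcount(pp2)=4>1 -> COPY to pp8. 9 ppages; refcounts: pp0:2 pp1:4 pp2:3 pp3:1 pp4:1 pp5:2 pp6:1 pp7:1 pp8:1

Answer: 2 4 3 1 1 2 1 1 1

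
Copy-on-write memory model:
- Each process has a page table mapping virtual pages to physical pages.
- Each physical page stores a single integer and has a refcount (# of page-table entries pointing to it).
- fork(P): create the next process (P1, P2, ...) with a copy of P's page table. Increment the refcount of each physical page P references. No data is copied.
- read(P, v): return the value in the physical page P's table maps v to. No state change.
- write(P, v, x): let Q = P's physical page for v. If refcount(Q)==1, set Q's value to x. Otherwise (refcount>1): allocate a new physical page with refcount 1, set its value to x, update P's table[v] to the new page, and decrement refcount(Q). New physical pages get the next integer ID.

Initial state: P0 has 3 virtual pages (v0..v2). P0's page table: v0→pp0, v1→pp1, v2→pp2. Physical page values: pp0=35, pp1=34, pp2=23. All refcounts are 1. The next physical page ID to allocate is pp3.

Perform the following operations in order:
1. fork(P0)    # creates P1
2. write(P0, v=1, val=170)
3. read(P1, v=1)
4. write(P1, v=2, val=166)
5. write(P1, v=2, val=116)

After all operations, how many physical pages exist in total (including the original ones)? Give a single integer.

Op 1: fork(P0) -> P1. 3 ppages; refcounts: pp0:2 pp1:2 pp2:2
Op 2: write(P0, v1, 170). refcount(pp1)=2>1 -> COPY to pp3. 4 ppages; refcounts: pp0:2 pp1:1 pp2:2 pp3:1
Op 3: read(P1, v1) -> 34. No state change.
Op 4: write(P1, v2, 166). refcount(pp2)=2>1 -> COPY to pp4. 5 ppages; refcounts: pp0:2 pp1:1 pp2:1 pp3:1 pp4:1
Op 5: write(P1, v2, 116). refcount(pp4)=1 -> write in place. 5 ppages; refcounts: pp0:2 pp1:1 pp2:1 pp3:1 pp4:1

Answer: 5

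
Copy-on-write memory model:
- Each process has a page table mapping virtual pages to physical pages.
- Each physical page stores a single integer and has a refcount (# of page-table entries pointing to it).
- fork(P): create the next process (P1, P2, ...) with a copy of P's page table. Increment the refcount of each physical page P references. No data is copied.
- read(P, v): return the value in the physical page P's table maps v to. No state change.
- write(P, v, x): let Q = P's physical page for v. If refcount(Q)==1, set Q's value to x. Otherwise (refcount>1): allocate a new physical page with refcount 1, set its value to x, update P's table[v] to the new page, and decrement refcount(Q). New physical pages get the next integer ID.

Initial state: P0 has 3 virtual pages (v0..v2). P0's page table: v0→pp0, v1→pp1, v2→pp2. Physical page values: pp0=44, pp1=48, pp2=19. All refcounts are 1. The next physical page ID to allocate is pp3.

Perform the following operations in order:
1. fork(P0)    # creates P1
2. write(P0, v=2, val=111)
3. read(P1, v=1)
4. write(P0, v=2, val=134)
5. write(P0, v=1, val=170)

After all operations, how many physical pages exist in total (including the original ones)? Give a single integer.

Answer: 5

Derivation:
Op 1: fork(P0) -> P1. 3 ppages; refcounts: pp0:2 pp1:2 pp2:2
Op 2: write(P0, v2, 111). refcount(pp2)=2>1 -> COPY to pp3. 4 ppages; refcounts: pp0:2 pp1:2 pp2:1 pp3:1
Op 3: read(P1, v1) -> 48. No state change.
Op 4: write(P0, v2, 134). refcount(pp3)=1 -> write in place. 4 ppages; refcounts: pp0:2 pp1:2 pp2:1 pp3:1
Op 5: write(P0, v1, 170). refcount(pp1)=2>1 -> COPY to pp4. 5 ppages; refcounts: pp0:2 pp1:1 pp2:1 pp3:1 pp4:1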